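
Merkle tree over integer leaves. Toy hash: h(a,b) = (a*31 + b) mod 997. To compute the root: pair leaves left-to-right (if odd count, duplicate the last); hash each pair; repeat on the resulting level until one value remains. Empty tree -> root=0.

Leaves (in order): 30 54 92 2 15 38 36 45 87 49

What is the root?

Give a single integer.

L0: [30, 54, 92, 2, 15, 38, 36, 45, 87, 49]
L1: h(30,54)=(30*31+54)%997=984 h(92,2)=(92*31+2)%997=860 h(15,38)=(15*31+38)%997=503 h(36,45)=(36*31+45)%997=164 h(87,49)=(87*31+49)%997=752 -> [984, 860, 503, 164, 752]
L2: h(984,860)=(984*31+860)%997=457 h(503,164)=(503*31+164)%997=802 h(752,752)=(752*31+752)%997=136 -> [457, 802, 136]
L3: h(457,802)=(457*31+802)%997=14 h(136,136)=(136*31+136)%997=364 -> [14, 364]
L4: h(14,364)=(14*31+364)%997=798 -> [798]

Answer: 798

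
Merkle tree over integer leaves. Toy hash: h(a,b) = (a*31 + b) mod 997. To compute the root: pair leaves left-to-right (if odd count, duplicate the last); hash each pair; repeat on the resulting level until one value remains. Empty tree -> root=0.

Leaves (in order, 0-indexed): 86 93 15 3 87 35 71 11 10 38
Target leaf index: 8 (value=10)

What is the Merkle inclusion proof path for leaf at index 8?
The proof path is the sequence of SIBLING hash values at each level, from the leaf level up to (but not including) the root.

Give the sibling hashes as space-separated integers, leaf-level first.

Answer: 38 348 169 94

Derivation:
L0 (leaves): [86, 93, 15, 3, 87, 35, 71, 11, 10, 38], target index=8
L1: h(86,93)=(86*31+93)%997=765 [pair 0] h(15,3)=(15*31+3)%997=468 [pair 1] h(87,35)=(87*31+35)%997=738 [pair 2] h(71,11)=(71*31+11)%997=218 [pair 3] h(10,38)=(10*31+38)%997=348 [pair 4] -> [765, 468, 738, 218, 348]
  Sibling for proof at L0: 38
L2: h(765,468)=(765*31+468)%997=255 [pair 0] h(738,218)=(738*31+218)%997=165 [pair 1] h(348,348)=(348*31+348)%997=169 [pair 2] -> [255, 165, 169]
  Sibling for proof at L1: 348
L3: h(255,165)=(255*31+165)%997=94 [pair 0] h(169,169)=(169*31+169)%997=423 [pair 1] -> [94, 423]
  Sibling for proof at L2: 169
L4: h(94,423)=(94*31+423)%997=346 [pair 0] -> [346]
  Sibling for proof at L3: 94
Root: 346
Proof path (sibling hashes from leaf to root): [38, 348, 169, 94]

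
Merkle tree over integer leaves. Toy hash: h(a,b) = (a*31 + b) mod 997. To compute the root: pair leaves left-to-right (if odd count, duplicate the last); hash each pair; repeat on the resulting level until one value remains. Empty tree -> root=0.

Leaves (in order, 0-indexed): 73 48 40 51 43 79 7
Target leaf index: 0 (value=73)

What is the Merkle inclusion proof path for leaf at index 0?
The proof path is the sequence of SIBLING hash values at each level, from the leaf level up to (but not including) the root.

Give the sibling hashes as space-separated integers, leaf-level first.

L0 (leaves): [73, 48, 40, 51, 43, 79, 7], target index=0
L1: h(73,48)=(73*31+48)%997=317 [pair 0] h(40,51)=(40*31+51)%997=294 [pair 1] h(43,79)=(43*31+79)%997=415 [pair 2] h(7,7)=(7*31+7)%997=224 [pair 3] -> [317, 294, 415, 224]
  Sibling for proof at L0: 48
L2: h(317,294)=(317*31+294)%997=151 [pair 0] h(415,224)=(415*31+224)%997=128 [pair 1] -> [151, 128]
  Sibling for proof at L1: 294
L3: h(151,128)=(151*31+128)%997=821 [pair 0] -> [821]
  Sibling for proof at L2: 128
Root: 821
Proof path (sibling hashes from leaf to root): [48, 294, 128]

Answer: 48 294 128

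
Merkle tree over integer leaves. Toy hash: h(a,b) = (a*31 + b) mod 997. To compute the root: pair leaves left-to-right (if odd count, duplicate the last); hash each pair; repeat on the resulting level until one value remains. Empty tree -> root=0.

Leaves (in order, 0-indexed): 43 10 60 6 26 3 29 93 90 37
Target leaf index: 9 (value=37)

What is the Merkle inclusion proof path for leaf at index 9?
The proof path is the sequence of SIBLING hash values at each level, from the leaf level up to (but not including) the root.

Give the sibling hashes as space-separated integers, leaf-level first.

L0 (leaves): [43, 10, 60, 6, 26, 3, 29, 93, 90, 37], target index=9
L1: h(43,10)=(43*31+10)%997=346 [pair 0] h(60,6)=(60*31+6)%997=869 [pair 1] h(26,3)=(26*31+3)%997=809 [pair 2] h(29,93)=(29*31+93)%997=992 [pair 3] h(90,37)=(90*31+37)%997=833 [pair 4] -> [346, 869, 809, 992, 833]
  Sibling for proof at L0: 90
L2: h(346,869)=(346*31+869)%997=628 [pair 0] h(809,992)=(809*31+992)%997=149 [pair 1] h(833,833)=(833*31+833)%997=734 [pair 2] -> [628, 149, 734]
  Sibling for proof at L1: 833
L3: h(628,149)=(628*31+149)%997=674 [pair 0] h(734,734)=(734*31+734)%997=557 [pair 1] -> [674, 557]
  Sibling for proof at L2: 734
L4: h(674,557)=(674*31+557)%997=514 [pair 0] -> [514]
  Sibling for proof at L3: 674
Root: 514
Proof path (sibling hashes from leaf to root): [90, 833, 734, 674]

Answer: 90 833 734 674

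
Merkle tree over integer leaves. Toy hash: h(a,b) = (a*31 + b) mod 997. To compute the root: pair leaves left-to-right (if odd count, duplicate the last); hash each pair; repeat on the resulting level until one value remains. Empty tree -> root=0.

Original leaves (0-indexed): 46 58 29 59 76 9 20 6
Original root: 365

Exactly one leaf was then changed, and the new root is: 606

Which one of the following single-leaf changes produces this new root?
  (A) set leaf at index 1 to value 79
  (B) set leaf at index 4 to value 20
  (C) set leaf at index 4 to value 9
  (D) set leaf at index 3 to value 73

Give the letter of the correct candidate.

Original leaves: [46, 58, 29, 59, 76, 9, 20, 6]
Target new root: 606
Try each candidate change and compute the resulting root:
Candidate A: set leaf[1] = 79 -> leaves = [46, 79, 29, 59, 76, 9, 20, 6]
  L0: [46, 79, 29, 59, 76, 9, 20, 6]
  L1: h(46,79)=(46*31+79)%997=508 h(29,59)=(29*31+59)%997=958 h(76,9)=(76*31+9)%997=371 h(20,6)=(20*31+6)%997=626 -> [508, 958, 371, 626]
  L2: h(508,958)=(508*31+958)%997=754 h(371,626)=(371*31+626)%997=163 -> [754, 163]
  L3: h(754,163)=(754*31+163)%997=606 -> [606]
  root = 606 == target 606  ** MATCH **
Candidate B: set leaf[4] = 20 -> leaves = [46, 58, 29, 59, 20, 9, 20, 6]
  L0: [46, 58, 29, 59, 20, 9, 20, 6]
  L1: h(46,58)=(46*31+58)%997=487 h(29,59)=(29*31+59)%997=958 h(20,9)=(20*31+9)%997=629 h(20,6)=(20*31+6)%997=626 -> [487, 958, 629, 626]
  L2: h(487,958)=(487*31+958)%997=103 h(629,626)=(629*31+626)%997=185 -> [103, 185]
  L3: h(103,185)=(103*31+185)%997=387 -> [387]
  root = 387 != target 606
Candidate C: set leaf[4] = 9 -> leaves = [46, 58, 29, 59, 9, 9, 20, 6]
  L0: [46, 58, 29, 59, 9, 9, 20, 6]
  L1: h(46,58)=(46*31+58)%997=487 h(29,59)=(29*31+59)%997=958 h(9,9)=(9*31+9)%997=288 h(20,6)=(20*31+6)%997=626 -> [487, 958, 288, 626]
  L2: h(487,958)=(487*31+958)%997=103 h(288,626)=(288*31+626)%997=581 -> [103, 581]
  L3: h(103,581)=(103*31+581)%997=783 -> [783]
  root = 783 != target 606
Candidate D: set leaf[3] = 73 -> leaves = [46, 58, 29, 73, 76, 9, 20, 6]
  L0: [46, 58, 29, 73, 76, 9, 20, 6]
  L1: h(46,58)=(46*31+58)%997=487 h(29,73)=(29*31+73)%997=972 h(76,9)=(76*31+9)%997=371 h(20,6)=(20*31+6)%997=626 -> [487, 972, 371, 626]
  L2: h(487,972)=(487*31+972)%997=117 h(371,626)=(371*31+626)%997=163 -> [117, 163]
  L3: h(117,163)=(117*31+163)%997=799 -> [799]
  root = 799 != target 606
Candidate A produces the target root.

Answer: A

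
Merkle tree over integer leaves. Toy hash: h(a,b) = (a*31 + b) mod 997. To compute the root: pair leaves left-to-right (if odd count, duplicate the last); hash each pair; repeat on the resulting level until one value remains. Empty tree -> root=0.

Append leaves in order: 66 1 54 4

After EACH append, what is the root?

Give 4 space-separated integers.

Answer: 66 53 380 330

Derivation:
After append 66 (leaves=[66]):
  L0: [66]
  root=66
After append 1 (leaves=[66, 1]):
  L0: [66, 1]
  L1: h(66,1)=(66*31+1)%997=53 -> [53]
  root=53
After append 54 (leaves=[66, 1, 54]):
  L0: [66, 1, 54]
  L1: h(66,1)=(66*31+1)%997=53 h(54,54)=(54*31+54)%997=731 -> [53, 731]
  L2: h(53,731)=(53*31+731)%997=380 -> [380]
  root=380
After append 4 (leaves=[66, 1, 54, 4]):
  L0: [66, 1, 54, 4]
  L1: h(66,1)=(66*31+1)%997=53 h(54,4)=(54*31+4)%997=681 -> [53, 681]
  L2: h(53,681)=(53*31+681)%997=330 -> [330]
  root=330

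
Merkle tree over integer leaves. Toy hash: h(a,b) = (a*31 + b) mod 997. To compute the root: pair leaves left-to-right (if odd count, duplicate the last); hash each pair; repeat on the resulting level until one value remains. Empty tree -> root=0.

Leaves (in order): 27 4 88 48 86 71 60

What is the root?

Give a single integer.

L0: [27, 4, 88, 48, 86, 71, 60]
L1: h(27,4)=(27*31+4)%997=841 h(88,48)=(88*31+48)%997=782 h(86,71)=(86*31+71)%997=743 h(60,60)=(60*31+60)%997=923 -> [841, 782, 743, 923]
L2: h(841,782)=(841*31+782)%997=931 h(743,923)=(743*31+923)%997=28 -> [931, 28]
L3: h(931,28)=(931*31+28)%997=973 -> [973]

Answer: 973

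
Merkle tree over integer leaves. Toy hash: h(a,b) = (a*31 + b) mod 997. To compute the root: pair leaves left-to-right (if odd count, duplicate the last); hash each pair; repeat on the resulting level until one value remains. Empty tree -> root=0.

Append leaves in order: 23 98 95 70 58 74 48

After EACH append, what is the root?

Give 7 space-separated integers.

Answer: 23 811 265 240 33 545 209

Derivation:
After append 23 (leaves=[23]):
  L0: [23]
  root=23
After append 98 (leaves=[23, 98]):
  L0: [23, 98]
  L1: h(23,98)=(23*31+98)%997=811 -> [811]
  root=811
After append 95 (leaves=[23, 98, 95]):
  L0: [23, 98, 95]
  L1: h(23,98)=(23*31+98)%997=811 h(95,95)=(95*31+95)%997=49 -> [811, 49]
  L2: h(811,49)=(811*31+49)%997=265 -> [265]
  root=265
After append 70 (leaves=[23, 98, 95, 70]):
  L0: [23, 98, 95, 70]
  L1: h(23,98)=(23*31+98)%997=811 h(95,70)=(95*31+70)%997=24 -> [811, 24]
  L2: h(811,24)=(811*31+24)%997=240 -> [240]
  root=240
After append 58 (leaves=[23, 98, 95, 70, 58]):
  L0: [23, 98, 95, 70, 58]
  L1: h(23,98)=(23*31+98)%997=811 h(95,70)=(95*31+70)%997=24 h(58,58)=(58*31+58)%997=859 -> [811, 24, 859]
  L2: h(811,24)=(811*31+24)%997=240 h(859,859)=(859*31+859)%997=569 -> [240, 569]
  L3: h(240,569)=(240*31+569)%997=33 -> [33]
  root=33
After append 74 (leaves=[23, 98, 95, 70, 58, 74]):
  L0: [23, 98, 95, 70, 58, 74]
  L1: h(23,98)=(23*31+98)%997=811 h(95,70)=(95*31+70)%997=24 h(58,74)=(58*31+74)%997=875 -> [811, 24, 875]
  L2: h(811,24)=(811*31+24)%997=240 h(875,875)=(875*31+875)%997=84 -> [240, 84]
  L3: h(240,84)=(240*31+84)%997=545 -> [545]
  root=545
After append 48 (leaves=[23, 98, 95, 70, 58, 74, 48]):
  L0: [23, 98, 95, 70, 58, 74, 48]
  L1: h(23,98)=(23*31+98)%997=811 h(95,70)=(95*31+70)%997=24 h(58,74)=(58*31+74)%997=875 h(48,48)=(48*31+48)%997=539 -> [811, 24, 875, 539]
  L2: h(811,24)=(811*31+24)%997=240 h(875,539)=(875*31+539)%997=745 -> [240, 745]
  L3: h(240,745)=(240*31+745)%997=209 -> [209]
  root=209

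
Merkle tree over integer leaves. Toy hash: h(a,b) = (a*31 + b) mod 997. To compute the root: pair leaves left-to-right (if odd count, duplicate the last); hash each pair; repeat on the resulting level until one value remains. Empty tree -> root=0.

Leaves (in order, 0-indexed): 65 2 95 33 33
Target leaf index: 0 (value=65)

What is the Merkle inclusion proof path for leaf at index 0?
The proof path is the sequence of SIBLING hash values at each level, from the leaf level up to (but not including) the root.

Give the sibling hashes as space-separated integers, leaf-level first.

L0 (leaves): [65, 2, 95, 33, 33], target index=0
L1: h(65,2)=(65*31+2)%997=23 [pair 0] h(95,33)=(95*31+33)%997=984 [pair 1] h(33,33)=(33*31+33)%997=59 [pair 2] -> [23, 984, 59]
  Sibling for proof at L0: 2
L2: h(23,984)=(23*31+984)%997=700 [pair 0] h(59,59)=(59*31+59)%997=891 [pair 1] -> [700, 891]
  Sibling for proof at L1: 984
L3: h(700,891)=(700*31+891)%997=657 [pair 0] -> [657]
  Sibling for proof at L2: 891
Root: 657
Proof path (sibling hashes from leaf to root): [2, 984, 891]

Answer: 2 984 891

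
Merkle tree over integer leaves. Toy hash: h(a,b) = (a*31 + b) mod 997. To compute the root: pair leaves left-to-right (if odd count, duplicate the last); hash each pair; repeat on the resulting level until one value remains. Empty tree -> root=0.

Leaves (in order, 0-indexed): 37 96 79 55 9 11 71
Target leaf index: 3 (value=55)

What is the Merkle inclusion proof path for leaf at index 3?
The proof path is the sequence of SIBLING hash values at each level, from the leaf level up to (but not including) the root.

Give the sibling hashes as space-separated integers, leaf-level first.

Answer: 79 246 295

Derivation:
L0 (leaves): [37, 96, 79, 55, 9, 11, 71], target index=3
L1: h(37,96)=(37*31+96)%997=246 [pair 0] h(79,55)=(79*31+55)%997=510 [pair 1] h(9,11)=(9*31+11)%997=290 [pair 2] h(71,71)=(71*31+71)%997=278 [pair 3] -> [246, 510, 290, 278]
  Sibling for proof at L0: 79
L2: h(246,510)=(246*31+510)%997=160 [pair 0] h(290,278)=(290*31+278)%997=295 [pair 1] -> [160, 295]
  Sibling for proof at L1: 246
L3: h(160,295)=(160*31+295)%997=270 [pair 0] -> [270]
  Sibling for proof at L2: 295
Root: 270
Proof path (sibling hashes from leaf to root): [79, 246, 295]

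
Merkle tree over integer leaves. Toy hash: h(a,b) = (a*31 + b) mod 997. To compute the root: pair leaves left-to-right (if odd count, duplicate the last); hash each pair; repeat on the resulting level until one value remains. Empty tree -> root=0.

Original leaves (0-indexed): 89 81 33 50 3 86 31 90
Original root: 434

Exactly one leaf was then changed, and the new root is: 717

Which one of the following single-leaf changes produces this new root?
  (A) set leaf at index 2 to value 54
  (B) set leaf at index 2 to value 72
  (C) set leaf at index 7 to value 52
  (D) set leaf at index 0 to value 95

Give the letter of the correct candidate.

Answer: D

Derivation:
Original leaves: [89, 81, 33, 50, 3, 86, 31, 90]
Target new root: 717
Try each candidate change and compute the resulting root:
Candidate A: set leaf[2] = 54 -> leaves = [89, 81, 54, 50, 3, 86, 31, 90]
  L0: [89, 81, 54, 50, 3, 86, 31, 90]
  L1: h(89,81)=(89*31+81)%997=846 h(54,50)=(54*31+50)%997=727 h(3,86)=(3*31+86)%997=179 h(31,90)=(31*31+90)%997=54 -> [846, 727, 179, 54]
  L2: h(846,727)=(846*31+727)%997=34 h(179,54)=(179*31+54)%997=618 -> [34, 618]
  L3: h(34,618)=(34*31+618)%997=675 -> [675]
  root = 675 != target 717
Candidate B: set leaf[2] = 72 -> leaves = [89, 81, 72, 50, 3, 86, 31, 90]
  L0: [89, 81, 72, 50, 3, 86, 31, 90]
  L1: h(89,81)=(89*31+81)%997=846 h(72,50)=(72*31+50)%997=288 h(3,86)=(3*31+86)%997=179 h(31,90)=(31*31+90)%997=54 -> [846, 288, 179, 54]
  L2: h(846,288)=(846*31+288)%997=592 h(179,54)=(179*31+54)%997=618 -> [592, 618]
  L3: h(592,618)=(592*31+618)%997=27 -> [27]
  root = 27 != target 717
Candidate C: set leaf[7] = 52 -> leaves = [89, 81, 33, 50, 3, 86, 31, 52]
  L0: [89, 81, 33, 50, 3, 86, 31, 52]
  L1: h(89,81)=(89*31+81)%997=846 h(33,50)=(33*31+50)%997=76 h(3,86)=(3*31+86)%997=179 h(31,52)=(31*31+52)%997=16 -> [846, 76, 179, 16]
  L2: h(846,76)=(846*31+76)%997=380 h(179,16)=(179*31+16)%997=580 -> [380, 580]
  L3: h(380,580)=(380*31+580)%997=396 -> [396]
  root = 396 != target 717
Candidate D: set leaf[0] = 95 -> leaves = [95, 81, 33, 50, 3, 86, 31, 90]
  L0: [95, 81, 33, 50, 3, 86, 31, 90]
  L1: h(95,81)=(95*31+81)%997=35 h(33,50)=(33*31+50)%997=76 h(3,86)=(3*31+86)%997=179 h(31,90)=(31*31+90)%997=54 -> [35, 76, 179, 54]
  L2: h(35,76)=(35*31+76)%997=164 h(179,54)=(179*31+54)%997=618 -> [164, 618]
  L3: h(164,618)=(164*31+618)%997=717 -> [717]
  root = 717 == target 717  ** MATCH **
Candidate D produces the target root.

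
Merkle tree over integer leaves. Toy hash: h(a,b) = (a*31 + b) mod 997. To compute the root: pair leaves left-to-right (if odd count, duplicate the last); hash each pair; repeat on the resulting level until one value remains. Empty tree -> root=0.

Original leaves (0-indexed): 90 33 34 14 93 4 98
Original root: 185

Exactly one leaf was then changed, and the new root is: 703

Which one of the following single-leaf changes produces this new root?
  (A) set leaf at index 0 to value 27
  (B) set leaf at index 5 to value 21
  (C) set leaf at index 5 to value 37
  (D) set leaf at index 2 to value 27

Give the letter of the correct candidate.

Answer: A

Derivation:
Original leaves: [90, 33, 34, 14, 93, 4, 98]
Target new root: 703
Try each candidate change and compute the resulting root:
Candidate A: set leaf[0] = 27 -> leaves = [27, 33, 34, 14, 93, 4, 98]
  L0: [27, 33, 34, 14, 93, 4, 98]
  L1: h(27,33)=(27*31+33)%997=870 h(34,14)=(34*31+14)%997=71 h(93,4)=(93*31+4)%997=893 h(98,98)=(98*31+98)%997=145 -> [870, 71, 893, 145]
  L2: h(870,71)=(870*31+71)%997=122 h(893,145)=(893*31+145)%997=909 -> [122, 909]
  L3: h(122,909)=(122*31+909)%997=703 -> [703]
  root = 703 == target 703  ** MATCH **
Candidate B: set leaf[5] = 21 -> leaves = [90, 33, 34, 14, 93, 21, 98]
  L0: [90, 33, 34, 14, 93, 21, 98]
  L1: h(90,33)=(90*31+33)%997=829 h(34,14)=(34*31+14)%997=71 h(93,21)=(93*31+21)%997=910 h(98,98)=(98*31+98)%997=145 -> [829, 71, 910, 145]
  L2: h(829,71)=(829*31+71)%997=845 h(910,145)=(910*31+145)%997=439 -> [845, 439]
  L3: h(845,439)=(845*31+439)%997=712 -> [712]
  root = 712 != target 703
Candidate C: set leaf[5] = 37 -> leaves = [90, 33, 34, 14, 93, 37, 98]
  L0: [90, 33, 34, 14, 93, 37, 98]
  L1: h(90,33)=(90*31+33)%997=829 h(34,14)=(34*31+14)%997=71 h(93,37)=(93*31+37)%997=926 h(98,98)=(98*31+98)%997=145 -> [829, 71, 926, 145]
  L2: h(829,71)=(829*31+71)%997=845 h(926,145)=(926*31+145)%997=935 -> [845, 935]
  L3: h(845,935)=(845*31+935)%997=211 -> [211]
  root = 211 != target 703
Candidate D: set leaf[2] = 27 -> leaves = [90, 33, 27, 14, 93, 4, 98]
  L0: [90, 33, 27, 14, 93, 4, 98]
  L1: h(90,33)=(90*31+33)%997=829 h(27,14)=(27*31+14)%997=851 h(93,4)=(93*31+4)%997=893 h(98,98)=(98*31+98)%997=145 -> [829, 851, 893, 145]
  L2: h(829,851)=(829*31+851)%997=628 h(893,145)=(893*31+145)%997=909 -> [628, 909]
  L3: h(628,909)=(628*31+909)%997=437 -> [437]
  root = 437 != target 703
Candidate A produces the target root.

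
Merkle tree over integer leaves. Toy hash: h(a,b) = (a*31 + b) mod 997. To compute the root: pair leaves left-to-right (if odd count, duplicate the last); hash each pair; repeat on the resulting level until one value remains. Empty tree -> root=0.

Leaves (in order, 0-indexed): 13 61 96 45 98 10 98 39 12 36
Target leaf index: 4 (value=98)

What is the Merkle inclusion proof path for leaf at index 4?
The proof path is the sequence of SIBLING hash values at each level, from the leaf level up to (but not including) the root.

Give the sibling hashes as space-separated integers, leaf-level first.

Answer: 10 86 456 49

Derivation:
L0 (leaves): [13, 61, 96, 45, 98, 10, 98, 39, 12, 36], target index=4
L1: h(13,61)=(13*31+61)%997=464 [pair 0] h(96,45)=(96*31+45)%997=30 [pair 1] h(98,10)=(98*31+10)%997=57 [pair 2] h(98,39)=(98*31+39)%997=86 [pair 3] h(12,36)=(12*31+36)%997=408 [pair 4] -> [464, 30, 57, 86, 408]
  Sibling for proof at L0: 10
L2: h(464,30)=(464*31+30)%997=456 [pair 0] h(57,86)=(57*31+86)%997=856 [pair 1] h(408,408)=(408*31+408)%997=95 [pair 2] -> [456, 856, 95]
  Sibling for proof at L1: 86
L3: h(456,856)=(456*31+856)%997=37 [pair 0] h(95,95)=(95*31+95)%997=49 [pair 1] -> [37, 49]
  Sibling for proof at L2: 456
L4: h(37,49)=(37*31+49)%997=199 [pair 0] -> [199]
  Sibling for proof at L3: 49
Root: 199
Proof path (sibling hashes from leaf to root): [10, 86, 456, 49]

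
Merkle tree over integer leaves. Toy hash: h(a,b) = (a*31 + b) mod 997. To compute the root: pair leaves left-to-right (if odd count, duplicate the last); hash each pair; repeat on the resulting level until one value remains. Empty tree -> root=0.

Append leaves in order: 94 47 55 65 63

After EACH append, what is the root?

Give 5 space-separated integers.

After append 94 (leaves=[94]):
  L0: [94]
  root=94
After append 47 (leaves=[94, 47]):
  L0: [94, 47]
  L1: h(94,47)=(94*31+47)%997=967 -> [967]
  root=967
After append 55 (leaves=[94, 47, 55]):
  L0: [94, 47, 55]
  L1: h(94,47)=(94*31+47)%997=967 h(55,55)=(55*31+55)%997=763 -> [967, 763]
  L2: h(967,763)=(967*31+763)%997=830 -> [830]
  root=830
After append 65 (leaves=[94, 47, 55, 65]):
  L0: [94, 47, 55, 65]
  L1: h(94,47)=(94*31+47)%997=967 h(55,65)=(55*31+65)%997=773 -> [967, 773]
  L2: h(967,773)=(967*31+773)%997=840 -> [840]
  root=840
After append 63 (leaves=[94, 47, 55, 65, 63]):
  L0: [94, 47, 55, 65, 63]
  L1: h(94,47)=(94*31+47)%997=967 h(55,65)=(55*31+65)%997=773 h(63,63)=(63*31+63)%997=22 -> [967, 773, 22]
  L2: h(967,773)=(967*31+773)%997=840 h(22,22)=(22*31+22)%997=704 -> [840, 704]
  L3: h(840,704)=(840*31+704)%997=822 -> [822]
  root=822

Answer: 94 967 830 840 822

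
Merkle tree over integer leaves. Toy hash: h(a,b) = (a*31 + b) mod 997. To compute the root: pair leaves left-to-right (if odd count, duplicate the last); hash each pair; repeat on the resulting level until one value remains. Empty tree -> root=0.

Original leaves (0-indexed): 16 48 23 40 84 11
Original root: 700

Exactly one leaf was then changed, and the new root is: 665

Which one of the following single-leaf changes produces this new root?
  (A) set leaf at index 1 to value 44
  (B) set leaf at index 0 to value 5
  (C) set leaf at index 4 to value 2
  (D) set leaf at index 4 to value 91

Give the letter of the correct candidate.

Original leaves: [16, 48, 23, 40, 84, 11]
Target new root: 665
Try each candidate change and compute the resulting root:
Candidate A: set leaf[1] = 44 -> leaves = [16, 44, 23, 40, 84, 11]
  L0: [16, 44, 23, 40, 84, 11]
  L1: h(16,44)=(16*31+44)%997=540 h(23,40)=(23*31+40)%997=753 h(84,11)=(84*31+11)%997=621 -> [540, 753, 621]
  L2: h(540,753)=(540*31+753)%997=544 h(621,621)=(621*31+621)%997=929 -> [544, 929]
  L3: h(544,929)=(544*31+929)%997=844 -> [844]
  root = 844 != target 665
Candidate B: set leaf[0] = 5 -> leaves = [5, 48, 23, 40, 84, 11]
  L0: [5, 48, 23, 40, 84, 11]
  L1: h(5,48)=(5*31+48)%997=203 h(23,40)=(23*31+40)%997=753 h(84,11)=(84*31+11)%997=621 -> [203, 753, 621]
  L2: h(203,753)=(203*31+753)%997=67 h(621,621)=(621*31+621)%997=929 -> [67, 929]
  L3: h(67,929)=(67*31+929)%997=15 -> [15]
  root = 15 != target 665
Candidate C: set leaf[4] = 2 -> leaves = [16, 48, 23, 40, 2, 11]
  L0: [16, 48, 23, 40, 2, 11]
  L1: h(16,48)=(16*31+48)%997=544 h(23,40)=(23*31+40)%997=753 h(2,11)=(2*31+11)%997=73 -> [544, 753, 73]
  L2: h(544,753)=(544*31+753)%997=668 h(73,73)=(73*31+73)%997=342 -> [668, 342]
  L3: h(668,342)=(668*31+342)%997=113 -> [113]
  root = 113 != target 665
Candidate D: set leaf[4] = 91 -> leaves = [16, 48, 23, 40, 91, 11]
  L0: [16, 48, 23, 40, 91, 11]
  L1: h(16,48)=(16*31+48)%997=544 h(23,40)=(23*31+40)%997=753 h(91,11)=(91*31+11)%997=838 -> [544, 753, 838]
  L2: h(544,753)=(544*31+753)%997=668 h(838,838)=(838*31+838)%997=894 -> [668, 894]
  L3: h(668,894)=(668*31+894)%997=665 -> [665]
  root = 665 == target 665  ** MATCH **
Candidate D produces the target root.

Answer: D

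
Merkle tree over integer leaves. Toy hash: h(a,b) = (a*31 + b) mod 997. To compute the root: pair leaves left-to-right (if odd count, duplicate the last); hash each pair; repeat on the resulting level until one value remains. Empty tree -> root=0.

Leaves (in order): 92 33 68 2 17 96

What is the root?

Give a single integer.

Answer: 429

Derivation:
L0: [92, 33, 68, 2, 17, 96]
L1: h(92,33)=(92*31+33)%997=891 h(68,2)=(68*31+2)%997=116 h(17,96)=(17*31+96)%997=623 -> [891, 116, 623]
L2: h(891,116)=(891*31+116)%997=818 h(623,623)=(623*31+623)%997=993 -> [818, 993]
L3: h(818,993)=(818*31+993)%997=429 -> [429]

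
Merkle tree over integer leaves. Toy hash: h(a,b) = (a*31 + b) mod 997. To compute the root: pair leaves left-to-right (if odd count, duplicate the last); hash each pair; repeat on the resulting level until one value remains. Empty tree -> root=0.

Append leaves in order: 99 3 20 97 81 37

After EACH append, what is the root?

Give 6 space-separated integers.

After append 99 (leaves=[99]):
  L0: [99]
  root=99
After append 3 (leaves=[99, 3]):
  L0: [99, 3]
  L1: h(99,3)=(99*31+3)%997=81 -> [81]
  root=81
After append 20 (leaves=[99, 3, 20]):
  L0: [99, 3, 20]
  L1: h(99,3)=(99*31+3)%997=81 h(20,20)=(20*31+20)%997=640 -> [81, 640]
  L2: h(81,640)=(81*31+640)%997=160 -> [160]
  root=160
After append 97 (leaves=[99, 3, 20, 97]):
  L0: [99, 3, 20, 97]
  L1: h(99,3)=(99*31+3)%997=81 h(20,97)=(20*31+97)%997=717 -> [81, 717]
  L2: h(81,717)=(81*31+717)%997=237 -> [237]
  root=237
After append 81 (leaves=[99, 3, 20, 97, 81]):
  L0: [99, 3, 20, 97, 81]
  L1: h(99,3)=(99*31+3)%997=81 h(20,97)=(20*31+97)%997=717 h(81,81)=(81*31+81)%997=598 -> [81, 717, 598]
  L2: h(81,717)=(81*31+717)%997=237 h(598,598)=(598*31+598)%997=193 -> [237, 193]
  L3: h(237,193)=(237*31+193)%997=561 -> [561]
  root=561
After append 37 (leaves=[99, 3, 20, 97, 81, 37]):
  L0: [99, 3, 20, 97, 81, 37]
  L1: h(99,3)=(99*31+3)%997=81 h(20,97)=(20*31+97)%997=717 h(81,37)=(81*31+37)%997=554 -> [81, 717, 554]
  L2: h(81,717)=(81*31+717)%997=237 h(554,554)=(554*31+554)%997=779 -> [237, 779]
  L3: h(237,779)=(237*31+779)%997=150 -> [150]
  root=150

Answer: 99 81 160 237 561 150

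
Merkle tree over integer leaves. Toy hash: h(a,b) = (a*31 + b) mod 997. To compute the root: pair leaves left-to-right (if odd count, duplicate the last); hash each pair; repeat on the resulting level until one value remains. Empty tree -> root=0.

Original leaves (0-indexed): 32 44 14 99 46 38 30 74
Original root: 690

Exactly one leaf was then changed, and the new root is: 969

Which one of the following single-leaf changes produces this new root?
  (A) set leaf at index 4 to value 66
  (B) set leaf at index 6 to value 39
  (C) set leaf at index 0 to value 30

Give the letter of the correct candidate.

Original leaves: [32, 44, 14, 99, 46, 38, 30, 74]
Target new root: 969
Try each candidate change and compute the resulting root:
Candidate A: set leaf[4] = 66 -> leaves = [32, 44, 14, 99, 66, 38, 30, 74]
  L0: [32, 44, 14, 99, 66, 38, 30, 74]
  L1: h(32,44)=(32*31+44)%997=39 h(14,99)=(14*31+99)%997=533 h(66,38)=(66*31+38)%997=90 h(30,74)=(30*31+74)%997=7 -> [39, 533, 90, 7]
  L2: h(39,533)=(39*31+533)%997=745 h(90,7)=(90*31+7)%997=803 -> [745, 803]
  L3: h(745,803)=(745*31+803)%997=967 -> [967]
  root = 967 != target 969
Candidate B: set leaf[6] = 39 -> leaves = [32, 44, 14, 99, 46, 38, 39, 74]
  L0: [32, 44, 14, 99, 46, 38, 39, 74]
  L1: h(32,44)=(32*31+44)%997=39 h(14,99)=(14*31+99)%997=533 h(46,38)=(46*31+38)%997=467 h(39,74)=(39*31+74)%997=286 -> [39, 533, 467, 286]
  L2: h(39,533)=(39*31+533)%997=745 h(467,286)=(467*31+286)%997=805 -> [745, 805]
  L3: h(745,805)=(745*31+805)%997=969 -> [969]
  root = 969 == target 969  ** MATCH **
Candidate C: set leaf[0] = 30 -> leaves = [30, 44, 14, 99, 46, 38, 30, 74]
  L0: [30, 44, 14, 99, 46, 38, 30, 74]
  L1: h(30,44)=(30*31+44)%997=974 h(14,99)=(14*31+99)%997=533 h(46,38)=(46*31+38)%997=467 h(30,74)=(30*31+74)%997=7 -> [974, 533, 467, 7]
  L2: h(974,533)=(974*31+533)%997=817 h(467,7)=(467*31+7)%997=526 -> [817, 526]
  L3: h(817,526)=(817*31+526)%997=928 -> [928]
  root = 928 != target 969
Candidate B produces the target root.

Answer: B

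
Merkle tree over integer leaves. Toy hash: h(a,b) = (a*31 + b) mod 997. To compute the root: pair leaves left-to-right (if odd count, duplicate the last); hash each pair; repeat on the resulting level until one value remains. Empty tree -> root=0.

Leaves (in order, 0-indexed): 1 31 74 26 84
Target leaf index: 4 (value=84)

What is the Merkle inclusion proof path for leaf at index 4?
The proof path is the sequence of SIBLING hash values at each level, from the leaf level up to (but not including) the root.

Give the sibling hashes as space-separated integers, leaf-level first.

Answer: 84 694 254

Derivation:
L0 (leaves): [1, 31, 74, 26, 84], target index=4
L1: h(1,31)=(1*31+31)%997=62 [pair 0] h(74,26)=(74*31+26)%997=326 [pair 1] h(84,84)=(84*31+84)%997=694 [pair 2] -> [62, 326, 694]
  Sibling for proof at L0: 84
L2: h(62,326)=(62*31+326)%997=254 [pair 0] h(694,694)=(694*31+694)%997=274 [pair 1] -> [254, 274]
  Sibling for proof at L1: 694
L3: h(254,274)=(254*31+274)%997=172 [pair 0] -> [172]
  Sibling for proof at L2: 254
Root: 172
Proof path (sibling hashes from leaf to root): [84, 694, 254]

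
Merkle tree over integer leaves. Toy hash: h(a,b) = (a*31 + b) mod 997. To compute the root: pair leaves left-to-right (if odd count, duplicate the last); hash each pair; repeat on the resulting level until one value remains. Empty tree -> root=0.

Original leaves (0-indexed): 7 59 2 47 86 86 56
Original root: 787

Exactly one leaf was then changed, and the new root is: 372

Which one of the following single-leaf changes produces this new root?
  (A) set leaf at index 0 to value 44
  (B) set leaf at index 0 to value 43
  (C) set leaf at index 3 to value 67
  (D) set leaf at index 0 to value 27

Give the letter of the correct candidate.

Answer: A

Derivation:
Original leaves: [7, 59, 2, 47, 86, 86, 56]
Target new root: 372
Try each candidate change and compute the resulting root:
Candidate A: set leaf[0] = 44 -> leaves = [44, 59, 2, 47, 86, 86, 56]
  L0: [44, 59, 2, 47, 86, 86, 56]
  L1: h(44,59)=(44*31+59)%997=426 h(2,47)=(2*31+47)%997=109 h(86,86)=(86*31+86)%997=758 h(56,56)=(56*31+56)%997=795 -> [426, 109, 758, 795]
  L2: h(426,109)=(426*31+109)%997=354 h(758,795)=(758*31+795)%997=365 -> [354, 365]
  L3: h(354,365)=(354*31+365)%997=372 -> [372]
  root = 372 == target 372  ** MATCH **
Candidate B: set leaf[0] = 43 -> leaves = [43, 59, 2, 47, 86, 86, 56]
  L0: [43, 59, 2, 47, 86, 86, 56]
  L1: h(43,59)=(43*31+59)%997=395 h(2,47)=(2*31+47)%997=109 h(86,86)=(86*31+86)%997=758 h(56,56)=(56*31+56)%997=795 -> [395, 109, 758, 795]
  L2: h(395,109)=(395*31+109)%997=390 h(758,795)=(758*31+795)%997=365 -> [390, 365]
  L3: h(390,365)=(390*31+365)%997=491 -> [491]
  root = 491 != target 372
Candidate C: set leaf[3] = 67 -> leaves = [7, 59, 2, 67, 86, 86, 56]
  L0: [7, 59, 2, 67, 86, 86, 56]
  L1: h(7,59)=(7*31+59)%997=276 h(2,67)=(2*31+67)%997=129 h(86,86)=(86*31+86)%997=758 h(56,56)=(56*31+56)%997=795 -> [276, 129, 758, 795]
  L2: h(276,129)=(276*31+129)%997=709 h(758,795)=(758*31+795)%997=365 -> [709, 365]
  L3: h(709,365)=(709*31+365)%997=410 -> [410]
  root = 410 != target 372
Candidate D: set leaf[0] = 27 -> leaves = [27, 59, 2, 47, 86, 86, 56]
  L0: [27, 59, 2, 47, 86, 86, 56]
  L1: h(27,59)=(27*31+59)%997=896 h(2,47)=(2*31+47)%997=109 h(86,86)=(86*31+86)%997=758 h(56,56)=(56*31+56)%997=795 -> [896, 109, 758, 795]
  L2: h(896,109)=(896*31+109)%997=966 h(758,795)=(758*31+795)%997=365 -> [966, 365]
  L3: h(966,365)=(966*31+365)%997=401 -> [401]
  root = 401 != target 372
Candidate A produces the target root.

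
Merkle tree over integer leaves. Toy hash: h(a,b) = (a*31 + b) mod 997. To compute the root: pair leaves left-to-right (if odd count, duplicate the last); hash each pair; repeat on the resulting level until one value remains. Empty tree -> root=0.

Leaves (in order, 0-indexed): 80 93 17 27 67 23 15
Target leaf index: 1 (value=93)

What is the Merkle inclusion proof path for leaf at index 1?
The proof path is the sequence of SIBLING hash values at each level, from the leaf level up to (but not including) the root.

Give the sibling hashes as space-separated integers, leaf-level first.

Answer: 80 554 775

Derivation:
L0 (leaves): [80, 93, 17, 27, 67, 23, 15], target index=1
L1: h(80,93)=(80*31+93)%997=579 [pair 0] h(17,27)=(17*31+27)%997=554 [pair 1] h(67,23)=(67*31+23)%997=106 [pair 2] h(15,15)=(15*31+15)%997=480 [pair 3] -> [579, 554, 106, 480]
  Sibling for proof at L0: 80
L2: h(579,554)=(579*31+554)%997=557 [pair 0] h(106,480)=(106*31+480)%997=775 [pair 1] -> [557, 775]
  Sibling for proof at L1: 554
L3: h(557,775)=(557*31+775)%997=96 [pair 0] -> [96]
  Sibling for proof at L2: 775
Root: 96
Proof path (sibling hashes from leaf to root): [80, 554, 775]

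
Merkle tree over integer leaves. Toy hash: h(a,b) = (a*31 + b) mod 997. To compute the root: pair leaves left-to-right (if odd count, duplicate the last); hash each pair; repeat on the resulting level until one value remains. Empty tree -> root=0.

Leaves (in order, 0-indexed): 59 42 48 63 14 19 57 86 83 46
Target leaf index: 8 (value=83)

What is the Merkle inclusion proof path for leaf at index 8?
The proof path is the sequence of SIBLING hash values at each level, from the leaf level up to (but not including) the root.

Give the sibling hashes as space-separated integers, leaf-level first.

L0 (leaves): [59, 42, 48, 63, 14, 19, 57, 86, 83, 46], target index=8
L1: h(59,42)=(59*31+42)%997=874 [pair 0] h(48,63)=(48*31+63)%997=554 [pair 1] h(14,19)=(14*31+19)%997=453 [pair 2] h(57,86)=(57*31+86)%997=856 [pair 3] h(83,46)=(83*31+46)%997=625 [pair 4] -> [874, 554, 453, 856, 625]
  Sibling for proof at L0: 46
L2: h(874,554)=(874*31+554)%997=729 [pair 0] h(453,856)=(453*31+856)%997=941 [pair 1] h(625,625)=(625*31+625)%997=60 [pair 2] -> [729, 941, 60]
  Sibling for proof at L1: 625
L3: h(729,941)=(729*31+941)%997=609 [pair 0] h(60,60)=(60*31+60)%997=923 [pair 1] -> [609, 923]
  Sibling for proof at L2: 60
L4: h(609,923)=(609*31+923)%997=859 [pair 0] -> [859]
  Sibling for proof at L3: 609
Root: 859
Proof path (sibling hashes from leaf to root): [46, 625, 60, 609]

Answer: 46 625 60 609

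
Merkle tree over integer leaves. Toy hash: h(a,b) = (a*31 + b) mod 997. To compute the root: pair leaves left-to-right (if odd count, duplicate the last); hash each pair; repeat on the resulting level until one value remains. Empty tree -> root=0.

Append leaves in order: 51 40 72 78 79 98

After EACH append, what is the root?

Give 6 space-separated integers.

Answer: 51 624 711 717 432 43

Derivation:
After append 51 (leaves=[51]):
  L0: [51]
  root=51
After append 40 (leaves=[51, 40]):
  L0: [51, 40]
  L1: h(51,40)=(51*31+40)%997=624 -> [624]
  root=624
After append 72 (leaves=[51, 40, 72]):
  L0: [51, 40, 72]
  L1: h(51,40)=(51*31+40)%997=624 h(72,72)=(72*31+72)%997=310 -> [624, 310]
  L2: h(624,310)=(624*31+310)%997=711 -> [711]
  root=711
After append 78 (leaves=[51, 40, 72, 78]):
  L0: [51, 40, 72, 78]
  L1: h(51,40)=(51*31+40)%997=624 h(72,78)=(72*31+78)%997=316 -> [624, 316]
  L2: h(624,316)=(624*31+316)%997=717 -> [717]
  root=717
After append 79 (leaves=[51, 40, 72, 78, 79]):
  L0: [51, 40, 72, 78, 79]
  L1: h(51,40)=(51*31+40)%997=624 h(72,78)=(72*31+78)%997=316 h(79,79)=(79*31+79)%997=534 -> [624, 316, 534]
  L2: h(624,316)=(624*31+316)%997=717 h(534,534)=(534*31+534)%997=139 -> [717, 139]
  L3: h(717,139)=(717*31+139)%997=432 -> [432]
  root=432
After append 98 (leaves=[51, 40, 72, 78, 79, 98]):
  L0: [51, 40, 72, 78, 79, 98]
  L1: h(51,40)=(51*31+40)%997=624 h(72,78)=(72*31+78)%997=316 h(79,98)=(79*31+98)%997=553 -> [624, 316, 553]
  L2: h(624,316)=(624*31+316)%997=717 h(553,553)=(553*31+553)%997=747 -> [717, 747]
  L3: h(717,747)=(717*31+747)%997=43 -> [43]
  root=43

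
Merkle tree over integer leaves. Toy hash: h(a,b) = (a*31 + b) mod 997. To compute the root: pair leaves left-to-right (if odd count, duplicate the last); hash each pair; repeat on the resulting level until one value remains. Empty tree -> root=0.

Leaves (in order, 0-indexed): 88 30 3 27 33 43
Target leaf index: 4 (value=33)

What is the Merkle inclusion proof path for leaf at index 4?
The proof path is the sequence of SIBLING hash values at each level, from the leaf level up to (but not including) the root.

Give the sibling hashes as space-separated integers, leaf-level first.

Answer: 43 69 873

Derivation:
L0 (leaves): [88, 30, 3, 27, 33, 43], target index=4
L1: h(88,30)=(88*31+30)%997=764 [pair 0] h(3,27)=(3*31+27)%997=120 [pair 1] h(33,43)=(33*31+43)%997=69 [pair 2] -> [764, 120, 69]
  Sibling for proof at L0: 43
L2: h(764,120)=(764*31+120)%997=873 [pair 0] h(69,69)=(69*31+69)%997=214 [pair 1] -> [873, 214]
  Sibling for proof at L1: 69
L3: h(873,214)=(873*31+214)%997=358 [pair 0] -> [358]
  Sibling for proof at L2: 873
Root: 358
Proof path (sibling hashes from leaf to root): [43, 69, 873]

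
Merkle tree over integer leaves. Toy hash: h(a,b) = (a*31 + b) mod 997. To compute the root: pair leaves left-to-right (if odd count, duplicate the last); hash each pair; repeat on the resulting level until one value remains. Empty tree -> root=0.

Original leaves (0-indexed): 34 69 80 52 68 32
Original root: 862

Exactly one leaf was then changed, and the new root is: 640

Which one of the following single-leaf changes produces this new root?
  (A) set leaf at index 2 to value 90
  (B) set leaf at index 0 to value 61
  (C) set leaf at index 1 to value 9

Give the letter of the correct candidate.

Original leaves: [34, 69, 80, 52, 68, 32]
Target new root: 640
Try each candidate change and compute the resulting root:
Candidate A: set leaf[2] = 90 -> leaves = [34, 69, 90, 52, 68, 32]
  L0: [34, 69, 90, 52, 68, 32]
  L1: h(34,69)=(34*31+69)%997=126 h(90,52)=(90*31+52)%997=848 h(68,32)=(68*31+32)%997=146 -> [126, 848, 146]
  L2: h(126,848)=(126*31+848)%997=766 h(146,146)=(146*31+146)%997=684 -> [766, 684]
  L3: h(766,684)=(766*31+684)%997=502 -> [502]
  root = 502 != target 640
Candidate B: set leaf[0] = 61 -> leaves = [61, 69, 80, 52, 68, 32]
  L0: [61, 69, 80, 52, 68, 32]
  L1: h(61,69)=(61*31+69)%997=963 h(80,52)=(80*31+52)%997=538 h(68,32)=(68*31+32)%997=146 -> [963, 538, 146]
  L2: h(963,538)=(963*31+538)%997=481 h(146,146)=(146*31+146)%997=684 -> [481, 684]
  L3: h(481,684)=(481*31+684)%997=640 -> [640]
  root = 640 == target 640  ** MATCH **
Candidate C: set leaf[1] = 9 -> leaves = [34, 9, 80, 52, 68, 32]
  L0: [34, 9, 80, 52, 68, 32]
  L1: h(34,9)=(34*31+9)%997=66 h(80,52)=(80*31+52)%997=538 h(68,32)=(68*31+32)%997=146 -> [66, 538, 146]
  L2: h(66,538)=(66*31+538)%997=590 h(146,146)=(146*31+146)%997=684 -> [590, 684]
  L3: h(590,684)=(590*31+684)%997=31 -> [31]
  root = 31 != target 640
Candidate B produces the target root.

Answer: B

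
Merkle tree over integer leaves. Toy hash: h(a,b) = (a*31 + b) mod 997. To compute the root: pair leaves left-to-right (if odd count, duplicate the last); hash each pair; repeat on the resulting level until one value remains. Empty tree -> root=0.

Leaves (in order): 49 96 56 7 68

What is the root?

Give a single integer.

L0: [49, 96, 56, 7, 68]
L1: h(49,96)=(49*31+96)%997=618 h(56,7)=(56*31+7)%997=746 h(68,68)=(68*31+68)%997=182 -> [618, 746, 182]
L2: h(618,746)=(618*31+746)%997=961 h(182,182)=(182*31+182)%997=839 -> [961, 839]
L3: h(961,839)=(961*31+839)%997=720 -> [720]

Answer: 720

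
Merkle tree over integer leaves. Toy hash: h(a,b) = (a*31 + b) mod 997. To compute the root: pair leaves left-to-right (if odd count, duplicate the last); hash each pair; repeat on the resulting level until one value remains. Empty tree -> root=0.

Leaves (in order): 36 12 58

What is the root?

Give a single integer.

Answer: 932

Derivation:
L0: [36, 12, 58]
L1: h(36,12)=(36*31+12)%997=131 h(58,58)=(58*31+58)%997=859 -> [131, 859]
L2: h(131,859)=(131*31+859)%997=932 -> [932]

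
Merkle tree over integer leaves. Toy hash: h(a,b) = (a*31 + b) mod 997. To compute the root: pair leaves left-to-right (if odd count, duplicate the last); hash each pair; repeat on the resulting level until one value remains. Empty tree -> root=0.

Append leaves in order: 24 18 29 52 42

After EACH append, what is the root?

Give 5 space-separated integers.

Answer: 24 762 622 645 192

Derivation:
After append 24 (leaves=[24]):
  L0: [24]
  root=24
After append 18 (leaves=[24, 18]):
  L0: [24, 18]
  L1: h(24,18)=(24*31+18)%997=762 -> [762]
  root=762
After append 29 (leaves=[24, 18, 29]):
  L0: [24, 18, 29]
  L1: h(24,18)=(24*31+18)%997=762 h(29,29)=(29*31+29)%997=928 -> [762, 928]
  L2: h(762,928)=(762*31+928)%997=622 -> [622]
  root=622
After append 52 (leaves=[24, 18, 29, 52]):
  L0: [24, 18, 29, 52]
  L1: h(24,18)=(24*31+18)%997=762 h(29,52)=(29*31+52)%997=951 -> [762, 951]
  L2: h(762,951)=(762*31+951)%997=645 -> [645]
  root=645
After append 42 (leaves=[24, 18, 29, 52, 42]):
  L0: [24, 18, 29, 52, 42]
  L1: h(24,18)=(24*31+18)%997=762 h(29,52)=(29*31+52)%997=951 h(42,42)=(42*31+42)%997=347 -> [762, 951, 347]
  L2: h(762,951)=(762*31+951)%997=645 h(347,347)=(347*31+347)%997=137 -> [645, 137]
  L3: h(645,137)=(645*31+137)%997=192 -> [192]
  root=192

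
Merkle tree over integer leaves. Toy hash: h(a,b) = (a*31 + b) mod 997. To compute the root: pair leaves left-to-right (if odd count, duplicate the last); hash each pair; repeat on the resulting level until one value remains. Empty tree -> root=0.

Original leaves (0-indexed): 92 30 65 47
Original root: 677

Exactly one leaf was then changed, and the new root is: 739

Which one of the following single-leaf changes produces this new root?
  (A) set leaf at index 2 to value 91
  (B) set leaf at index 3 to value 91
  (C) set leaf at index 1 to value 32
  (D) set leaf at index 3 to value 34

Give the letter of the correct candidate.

Answer: C

Derivation:
Original leaves: [92, 30, 65, 47]
Target new root: 739
Try each candidate change and compute the resulting root:
Candidate A: set leaf[2] = 91 -> leaves = [92, 30, 91, 47]
  L0: [92, 30, 91, 47]
  L1: h(92,30)=(92*31+30)%997=888 h(91,47)=(91*31+47)%997=874 -> [888, 874]
  L2: h(888,874)=(888*31+874)%997=486 -> [486]
  root = 486 != target 739
Candidate B: set leaf[3] = 91 -> leaves = [92, 30, 65, 91]
  L0: [92, 30, 65, 91]
  L1: h(92,30)=(92*31+30)%997=888 h(65,91)=(65*31+91)%997=112 -> [888, 112]
  L2: h(888,112)=(888*31+112)%997=721 -> [721]
  root = 721 != target 739
Candidate C: set leaf[1] = 32 -> leaves = [92, 32, 65, 47]
  L0: [92, 32, 65, 47]
  L1: h(92,32)=(92*31+32)%997=890 h(65,47)=(65*31+47)%997=68 -> [890, 68]
  L2: h(890,68)=(890*31+68)%997=739 -> [739]
  root = 739 == target 739  ** MATCH **
Candidate D: set leaf[3] = 34 -> leaves = [92, 30, 65, 34]
  L0: [92, 30, 65, 34]
  L1: h(92,30)=(92*31+30)%997=888 h(65,34)=(65*31+34)%997=55 -> [888, 55]
  L2: h(888,55)=(888*31+55)%997=664 -> [664]
  root = 664 != target 739
Candidate C produces the target root.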